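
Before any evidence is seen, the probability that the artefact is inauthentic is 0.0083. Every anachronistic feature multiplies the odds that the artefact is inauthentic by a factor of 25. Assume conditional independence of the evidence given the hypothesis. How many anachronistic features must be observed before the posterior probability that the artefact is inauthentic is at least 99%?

Prior odds = 0.0083/0.9917 = 83/9917.
Likelihood ratio per anachronistic feature = 25.
Target odds: 0.99 ÷ 0.01 = 99.
Require 25ⁿ ≥ 99 ÷ (83/9917) = 981783/83.
25² = 625 falls short of 981783/83 but 25³ = 15625 reaches it, so n = 3.

3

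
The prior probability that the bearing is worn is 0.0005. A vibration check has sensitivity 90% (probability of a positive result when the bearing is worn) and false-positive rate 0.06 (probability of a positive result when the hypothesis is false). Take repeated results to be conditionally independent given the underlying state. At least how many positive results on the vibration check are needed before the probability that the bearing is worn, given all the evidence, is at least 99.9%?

6

Prior odds: 0.0005 ÷ 0.9995 = 1/1999.
Likelihood ratio of a positive result = 0.9/0.06 = 15.
Target odds: 0.999 ÷ 0.001 = 999.
Need (1/1999) × 15ⁿ ≥ 999, i.e. 15ⁿ ≥ 1997001.
15⁵ = 759375 falls short of 1997001 but 15⁶ = 11390625 reaches it, so n = 6.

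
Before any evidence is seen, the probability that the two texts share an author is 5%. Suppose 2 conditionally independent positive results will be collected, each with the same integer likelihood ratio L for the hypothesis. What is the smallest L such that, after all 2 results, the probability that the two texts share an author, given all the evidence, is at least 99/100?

44

Prior odds = 0.05/0.95 = 1/19.
Target odds = 0.99/0.01 = 99.
Need L² ≥ 99 ÷ (1/19) = 1881.
43² = 1849 < 1881 ≤ 1936 = 44², so L = 44.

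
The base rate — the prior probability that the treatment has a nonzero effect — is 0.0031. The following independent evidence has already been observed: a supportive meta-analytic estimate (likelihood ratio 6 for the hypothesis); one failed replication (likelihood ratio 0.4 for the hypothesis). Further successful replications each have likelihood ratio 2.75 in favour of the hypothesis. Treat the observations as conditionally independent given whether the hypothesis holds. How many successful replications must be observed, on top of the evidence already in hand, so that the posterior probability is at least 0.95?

8

Prior odds = 0.0031/0.9969 = 31/9969.
Combined Bayes factor of the evidence already in hand = 6 × 0.4 = 2.4.
Odds after that evidence = (31/9969) × 2.4 = 124/16615.
Target odds = 0.95/0.05 = 19.
Need 2.75ⁿ ≥ 19 ÷ (124/16615) = 315685/124.
2.75⁷ = 19487171/16384 falls short of 315685/124 but 2.75⁸ = 214358881/65536 reaches it, so n = 8.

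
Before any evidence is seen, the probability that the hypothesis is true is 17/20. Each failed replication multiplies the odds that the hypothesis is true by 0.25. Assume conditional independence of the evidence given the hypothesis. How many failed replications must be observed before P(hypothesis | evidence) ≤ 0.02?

Prior odds: 0.85 ÷ 0.15 = 17/3.
Likelihood ratio per failed replication = 0.25.
Target posterior odds = 0.02/0.98 = 1/49.
Need (17/3) × 0.25ⁿ ≤ 1/49, i.e. 0.25ⁿ ≤ 3/833.
0.25⁴ = 0.00390625 is still above 3/833 but 0.25⁵ = 1/1024 is at or below it, so n = 5.

5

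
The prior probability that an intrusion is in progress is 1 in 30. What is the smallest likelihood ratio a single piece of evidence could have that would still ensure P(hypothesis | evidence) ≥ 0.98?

Prior odds = (1/30)/(29/30) = 1/29.
Target odds = 0.98/0.02 = 49.
Required Bayes factor = 49 ÷ (1/29) = 1421.

1421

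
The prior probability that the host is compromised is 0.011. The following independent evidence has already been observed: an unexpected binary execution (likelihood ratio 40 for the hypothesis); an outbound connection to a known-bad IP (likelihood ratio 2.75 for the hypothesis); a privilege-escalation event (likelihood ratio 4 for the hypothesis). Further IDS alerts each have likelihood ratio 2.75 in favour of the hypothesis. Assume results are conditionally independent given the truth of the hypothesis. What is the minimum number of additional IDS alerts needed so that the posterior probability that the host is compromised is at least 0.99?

3

Prior odds = 0.011/0.989 = 11/989.
Combined Bayes factor of the evidence already in hand = 40 × 2.75 × 4 = 440.
Odds after that evidence = (11/989) × 440 = 4840/989.
Target odds = 0.99/0.01 = 99.
Need 2.75ⁿ ≥ 99 ÷ (4840/989) = 8901/440.
2.75² = 7.5625 falls short of 8901/440 but 2.75³ = 20.796875 reaches it, so n = 3.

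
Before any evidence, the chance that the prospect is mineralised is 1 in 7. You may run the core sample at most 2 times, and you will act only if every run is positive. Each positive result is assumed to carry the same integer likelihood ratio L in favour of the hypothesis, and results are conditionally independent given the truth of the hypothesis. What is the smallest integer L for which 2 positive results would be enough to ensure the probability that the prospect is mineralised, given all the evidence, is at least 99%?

25

Prior odds = (1/7)/(6/7) = 1/6.
Target odds = 0.99/0.01 = 99.
Need L² ≥ 99 ÷ (1/6) = 594.
24² = 576 < 594 ≤ 625 = 25², so L = 25.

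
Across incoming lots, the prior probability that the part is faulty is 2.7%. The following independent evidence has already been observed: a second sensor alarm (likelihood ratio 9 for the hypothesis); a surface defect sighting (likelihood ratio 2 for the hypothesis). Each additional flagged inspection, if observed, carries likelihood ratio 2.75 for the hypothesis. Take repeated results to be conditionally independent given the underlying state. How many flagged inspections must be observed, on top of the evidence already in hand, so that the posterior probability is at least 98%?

5

Prior odds = 0.027/0.973 = 27/973.
Combined Bayes factor of the evidence already in hand = 9 × 2 = 18.
Odds after that evidence = (27/973) × 18 = 486/973.
Target odds = 0.98/0.02 = 49.
Need 2.75ⁿ ≥ 49 ÷ (486/973) = 47677/486.
2.75⁴ = 57.19140625 falls short of 47677/486 but 2.75⁵ = 161051/1024 reaches it, so n = 5.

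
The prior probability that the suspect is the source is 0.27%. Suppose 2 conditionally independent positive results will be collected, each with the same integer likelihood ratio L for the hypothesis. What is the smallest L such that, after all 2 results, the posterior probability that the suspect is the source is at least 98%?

Prior odds = 0.0027/0.9973 = 27/9973.
Target odds = 0.98/0.02 = 49.
Need L² ≥ 49 ÷ (27/9973) = 488677/27.
134² = 17956 < 488677/27 ≤ 18225 = 135², so L = 135.

135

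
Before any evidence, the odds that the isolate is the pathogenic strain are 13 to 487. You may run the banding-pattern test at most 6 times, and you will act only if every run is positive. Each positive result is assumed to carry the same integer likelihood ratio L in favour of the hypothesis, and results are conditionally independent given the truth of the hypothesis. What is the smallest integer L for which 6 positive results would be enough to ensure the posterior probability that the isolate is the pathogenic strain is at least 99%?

4

Prior odds = 13/487.
Target odds = 0.99/0.01 = 99.
Need L⁶ ≥ 99 ÷ (13/487) = 48213/13.
3⁶ = 729 < 48213/13 ≤ 4096 = 4⁶, so L = 4.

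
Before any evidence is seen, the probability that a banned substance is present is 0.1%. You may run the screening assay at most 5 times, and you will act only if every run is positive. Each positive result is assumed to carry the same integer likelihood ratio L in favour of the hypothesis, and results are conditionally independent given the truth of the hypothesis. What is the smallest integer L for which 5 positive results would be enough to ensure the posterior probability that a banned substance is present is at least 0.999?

16

Prior odds = 0.001/0.999 = 1/999.
Target odds = 0.999/0.001 = 999.
Need L⁵ ≥ 999 ÷ (1/999) = 998001.
15⁵ = 759375 < 998001 ≤ 1048576 = 16⁵, so L = 16.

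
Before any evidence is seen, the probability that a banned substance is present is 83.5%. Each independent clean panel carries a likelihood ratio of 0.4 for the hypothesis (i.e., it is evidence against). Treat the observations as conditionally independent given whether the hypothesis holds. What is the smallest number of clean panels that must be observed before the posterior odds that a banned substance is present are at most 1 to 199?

8

Prior odds: 0.835 ÷ 0.165 = 167/33.
Likelihood ratio per clean panel = 0.4.
Target odds = 1/199.
Require 0.4ⁿ ≤ 1/199 ÷ (167/33) = 33/33233.
0.4⁷ = 128/78125 is still above 33/33233 but 0.4⁸ = 256/390625 is at or below it, so n = 8.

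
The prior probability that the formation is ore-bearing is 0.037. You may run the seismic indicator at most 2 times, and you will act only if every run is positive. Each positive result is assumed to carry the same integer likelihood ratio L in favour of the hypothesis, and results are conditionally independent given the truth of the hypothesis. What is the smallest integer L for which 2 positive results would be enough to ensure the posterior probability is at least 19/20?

Prior odds = 0.037/0.963 = 37/963.
Target odds = 0.95/0.05 = 19.
Need L² ≥ 19 ÷ (37/963) = 18297/37.
22² = 484 < 18297/37 ≤ 529 = 23², so L = 23.

23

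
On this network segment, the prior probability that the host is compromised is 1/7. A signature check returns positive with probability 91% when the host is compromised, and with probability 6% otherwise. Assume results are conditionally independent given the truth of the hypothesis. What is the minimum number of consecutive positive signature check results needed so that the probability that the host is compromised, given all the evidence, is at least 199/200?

Prior odds: (1/7) ÷ (6/7) = 1/6.
Likelihood ratio of a positive result = 0.91/0.06 = 91/6.
Target odds: 0.995 ÷ 0.005 = 199.
Require (91/6)ⁿ ≥ 199 ÷ (1/6) = 1194.
(91/6)² = 8281/36 falls short of 1194 but (91/6)³ = 753571/216 reaches it, so n = 3.

3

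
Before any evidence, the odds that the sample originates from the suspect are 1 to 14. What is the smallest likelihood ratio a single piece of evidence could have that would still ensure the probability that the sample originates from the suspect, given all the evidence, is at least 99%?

Prior odds = 1/14.
Target odds = 0.99/0.01 = 99.
Required Bayes factor = 99 ÷ (1/14) = 1386.

1386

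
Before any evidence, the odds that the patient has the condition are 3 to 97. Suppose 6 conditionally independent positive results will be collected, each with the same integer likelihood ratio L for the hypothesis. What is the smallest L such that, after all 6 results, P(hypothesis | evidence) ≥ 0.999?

Prior odds = 3/97.
Target odds = 0.999/0.001 = 999.
Need L⁶ ≥ 999 ÷ (3/97) = 32301.
5⁶ = 15625 < 32301 ≤ 46656 = 6⁶, so L = 6.

6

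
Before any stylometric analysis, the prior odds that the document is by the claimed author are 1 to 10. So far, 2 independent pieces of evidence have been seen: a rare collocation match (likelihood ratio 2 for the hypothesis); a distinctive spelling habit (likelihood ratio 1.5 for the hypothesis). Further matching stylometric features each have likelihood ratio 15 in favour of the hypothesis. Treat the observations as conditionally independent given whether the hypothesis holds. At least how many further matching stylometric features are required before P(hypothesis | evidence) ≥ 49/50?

2

Prior odds = 0.1.
Combined Bayes factor of the evidence already in hand = 2 × 1.5 = 3.
Odds after that evidence = 0.1 × 3 = 0.3.
Target odds = 0.98/0.02 = 49.
Need 15ⁿ ≥ 49 ÷ 0.3 = 490/3.
15¹ = 15 falls short of 490/3 but 15² = 225 reaches it, so n = 2.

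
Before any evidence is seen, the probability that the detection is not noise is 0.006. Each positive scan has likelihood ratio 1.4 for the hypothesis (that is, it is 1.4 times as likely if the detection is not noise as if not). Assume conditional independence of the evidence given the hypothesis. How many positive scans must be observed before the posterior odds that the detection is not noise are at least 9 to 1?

Prior odds = 0.006/0.994 = 3/497.
Likelihood ratio per positive scan = 1.4.
Target odds = 9.
Need (3/497) × 1.4ⁿ ≥ 9, i.e. 1.4ⁿ ≥ 1491.
1.4²¹ ≈1171.36 falls short of 1491 but 1.4²² ≈1639.9 reaches it, so n = 22.

22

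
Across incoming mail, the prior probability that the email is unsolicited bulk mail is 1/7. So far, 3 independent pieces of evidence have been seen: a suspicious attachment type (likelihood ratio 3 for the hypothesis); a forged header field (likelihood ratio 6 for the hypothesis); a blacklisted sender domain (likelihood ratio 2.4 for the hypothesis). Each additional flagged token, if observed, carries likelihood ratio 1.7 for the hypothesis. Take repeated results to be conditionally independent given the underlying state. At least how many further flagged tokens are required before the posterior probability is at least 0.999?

10

Prior odds = (1/7)/(6/7) = 1/6.
Combined Bayes factor of the evidence already in hand = 3 × 6 × 2.4 = 43.2.
Odds after that evidence = (1/6) × 43.2 = 7.2.
Target odds = 0.999/0.001 = 999.
Need 1.7ⁿ ≥ 999 ÷ 7.2 = 138.75.
1.7⁹ ≈118.588 falls short of 138.75 but 1.7¹⁰ ≈201.599 reaches it, so n = 10.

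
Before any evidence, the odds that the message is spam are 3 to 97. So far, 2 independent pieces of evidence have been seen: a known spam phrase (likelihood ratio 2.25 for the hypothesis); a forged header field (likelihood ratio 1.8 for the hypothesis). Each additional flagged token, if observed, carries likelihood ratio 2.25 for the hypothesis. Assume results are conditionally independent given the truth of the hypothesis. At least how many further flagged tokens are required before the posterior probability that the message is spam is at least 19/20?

7

Prior odds = 3/97.
Combined Bayes factor of the evidence already in hand = 2.25 × 1.8 = 4.05.
Odds after that evidence = (3/97) × 4.05 = 243/1940.
Target odds = 0.95/0.05 = 19.
Need 2.25ⁿ ≥ 19 ÷ (243/1940) = 36860/243.
2.25⁶ = 531441/4096 falls short of 36860/243 but 2.25⁷ = 4782969/16384 reaches it, so n = 7.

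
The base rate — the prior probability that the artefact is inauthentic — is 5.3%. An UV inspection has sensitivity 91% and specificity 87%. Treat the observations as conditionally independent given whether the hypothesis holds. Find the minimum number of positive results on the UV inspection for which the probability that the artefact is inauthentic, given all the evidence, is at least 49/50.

Prior odds: 0.053 ÷ 0.947 = 53/947.
False-positive rate = 1 − 0.87 = 0.13; likelihood ratio of a positive = 0.91/0.13 = 7.
Target posterior odds = 0.98/0.02 = 49.
Need (53/947) × 7ⁿ ≥ 49, i.e. 7ⁿ ≥ 46403/53.
7³ = 343 falls short of 46403/53 but 7⁴ = 2401 reaches it, so n = 4.

4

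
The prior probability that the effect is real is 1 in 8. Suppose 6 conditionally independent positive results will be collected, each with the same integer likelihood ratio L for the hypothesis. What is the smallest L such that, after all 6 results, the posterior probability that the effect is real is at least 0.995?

4

Prior odds = 0.125/0.875 = 1/7.
Target odds = 0.995/0.005 = 199.
Need L⁶ ≥ 199 ÷ (1/7) = 1393.
3⁶ = 729 < 1393 ≤ 4096 = 4⁶, so L = 4.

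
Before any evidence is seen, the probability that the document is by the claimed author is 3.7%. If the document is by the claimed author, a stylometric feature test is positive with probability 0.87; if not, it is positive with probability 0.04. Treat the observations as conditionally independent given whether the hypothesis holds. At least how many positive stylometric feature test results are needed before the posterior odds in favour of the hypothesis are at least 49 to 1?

3

Prior odds: 0.037 ÷ 0.963 = 37/963.
Likelihood ratio of a positive = 0.87/0.04 = 21.75.
Target odds = 49.
Require 21.75ⁿ ≥ 49 ÷ (37/963) = 47187/37.
21.75² = 473.0625 falls short of 47187/37 but 21.75³ = 658503/64 reaches it, so n = 3.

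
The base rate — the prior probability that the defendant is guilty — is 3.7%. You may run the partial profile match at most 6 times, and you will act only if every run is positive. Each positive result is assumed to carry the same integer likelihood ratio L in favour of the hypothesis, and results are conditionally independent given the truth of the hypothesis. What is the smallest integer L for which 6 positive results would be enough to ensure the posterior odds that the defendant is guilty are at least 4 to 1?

3

Prior odds = 0.037/0.963 = 37/963.
Target odds = 4.
Need L⁶ ≥ 4 ÷ (37/963) = 3852/37.
2⁶ = 64 < 3852/37 ≤ 729 = 3⁶, so L = 3.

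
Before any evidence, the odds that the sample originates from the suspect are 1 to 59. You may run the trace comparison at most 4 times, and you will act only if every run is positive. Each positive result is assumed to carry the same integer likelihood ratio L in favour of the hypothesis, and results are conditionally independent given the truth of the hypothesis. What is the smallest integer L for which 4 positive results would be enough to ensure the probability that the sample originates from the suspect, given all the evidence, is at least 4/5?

Prior odds = 1/59.
Target odds = 0.8/0.2 = 4.
Need L⁴ ≥ 4 ÷ (1/59) = 236.
3⁴ = 81 < 236 ≤ 256 = 4⁴, so L = 4.

4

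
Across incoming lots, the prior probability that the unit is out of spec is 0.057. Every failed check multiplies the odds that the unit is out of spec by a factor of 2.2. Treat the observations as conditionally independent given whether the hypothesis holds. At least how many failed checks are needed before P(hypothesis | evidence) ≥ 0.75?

Prior odds = 0.057/0.943 = 57/943.
Likelihood ratio per failed check = 2.2.
Target posterior odds = 0.75/0.25 = 3.
Need (57/943) × 2.2ⁿ ≥ 3, i.e. 2.2ⁿ ≥ 943/19.
2.2⁴ = 23.4256 falls short of 943/19 but 2.2⁵ = 51.53632 reaches it, so n = 5.

5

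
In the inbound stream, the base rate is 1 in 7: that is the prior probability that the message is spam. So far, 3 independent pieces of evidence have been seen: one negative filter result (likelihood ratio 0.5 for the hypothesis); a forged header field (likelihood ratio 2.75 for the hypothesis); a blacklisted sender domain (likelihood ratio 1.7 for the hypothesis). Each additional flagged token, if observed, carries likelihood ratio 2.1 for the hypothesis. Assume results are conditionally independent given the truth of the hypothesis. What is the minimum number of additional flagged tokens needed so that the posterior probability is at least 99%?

8

Prior odds = (1/7)/(6/7) = 1/6.
Combined Bayes factor of the evidence already in hand = 0.5 × 2.75 × 1.7 = 2.3375.
Odds after that evidence = (1/6) × 2.3375 = 187/480.
Target odds = 0.99/0.01 = 99.
Need 2.1ⁿ ≥ 99 ÷ (187/480) = 4320/17.
2.1⁷ ≈180.109 falls short of 4320/17 but 2.1⁸ ≈378.229 reaches it, so n = 8.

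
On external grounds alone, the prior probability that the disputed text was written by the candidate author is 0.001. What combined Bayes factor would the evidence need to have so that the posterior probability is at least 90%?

8991

Prior odds = 0.001/0.999 = 1/999.
Target odds = 0.9/0.1 = 9.
Required Bayes factor = 9 ÷ (1/999) = 8991.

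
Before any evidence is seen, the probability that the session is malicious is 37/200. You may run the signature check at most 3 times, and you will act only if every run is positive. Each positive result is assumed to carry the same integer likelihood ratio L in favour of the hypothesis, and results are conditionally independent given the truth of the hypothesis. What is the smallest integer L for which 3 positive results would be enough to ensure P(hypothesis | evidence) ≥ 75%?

3

Prior odds = 0.185/0.815 = 37/163.
Target odds = 0.75/0.25 = 3.
Need L³ ≥ 3 ÷ (37/163) = 489/37.
2³ = 8 < 489/37 ≤ 27 = 3³, so L = 3.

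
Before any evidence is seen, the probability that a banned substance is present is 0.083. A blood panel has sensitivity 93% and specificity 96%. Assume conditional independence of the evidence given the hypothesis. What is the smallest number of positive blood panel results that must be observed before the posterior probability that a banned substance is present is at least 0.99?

3

Prior odds = 0.083/0.917 = 83/917.
False-positive rate = 1 − 0.96 = 0.04; likelihood ratio of a positive = 0.93/0.04 = 23.25.
Target posterior odds = 0.99/0.01 = 99.
Require 23.25ⁿ ≥ 99 ÷ (83/917) = 90783/83.
23.25² = 540.5625 falls short of 90783/83 but 23.25³ = 804357/64 reaches it, so n = 3.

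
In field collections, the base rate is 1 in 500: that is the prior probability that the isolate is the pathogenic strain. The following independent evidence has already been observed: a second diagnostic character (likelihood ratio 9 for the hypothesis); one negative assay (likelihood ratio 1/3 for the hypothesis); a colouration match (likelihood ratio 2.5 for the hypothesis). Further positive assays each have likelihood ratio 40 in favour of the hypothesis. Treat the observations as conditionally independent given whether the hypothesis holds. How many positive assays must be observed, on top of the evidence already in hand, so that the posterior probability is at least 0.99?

Prior odds = 0.002/0.998 = 1/499.
Combined Bayes factor of the evidence already in hand = 9 × (1/3) × 2.5 = 7.5.
Odds after that evidence = (1/499) × 7.5 = 15/998.
Target odds = 0.99/0.01 = 99.
Need 40ⁿ ≥ 99 ÷ (15/998) = 6586.8.
40² = 1600 falls short of 6586.8 but 40³ = 64000 reaches it, so n = 3.

3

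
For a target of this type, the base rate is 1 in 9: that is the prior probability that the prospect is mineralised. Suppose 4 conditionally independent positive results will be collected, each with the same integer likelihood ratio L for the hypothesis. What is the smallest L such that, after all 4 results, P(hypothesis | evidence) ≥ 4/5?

Prior odds = (1/9)/(8/9) = 0.125.
Target odds = 0.8/0.2 = 4.
Need L⁴ ≥ 4 ÷ 0.125 = 32.
2⁴ = 16 < 32 ≤ 81 = 3⁴, so L = 3.

3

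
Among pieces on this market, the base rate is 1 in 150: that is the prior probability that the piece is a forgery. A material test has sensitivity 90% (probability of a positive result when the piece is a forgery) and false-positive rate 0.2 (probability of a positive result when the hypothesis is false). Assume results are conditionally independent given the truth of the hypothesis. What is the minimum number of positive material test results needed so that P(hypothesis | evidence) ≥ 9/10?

5

Prior odds: (1/150) ÷ (149/150) = 1/149.
Likelihood ratio of a positive result = 0.9/0.2 = 4.5.
Target odds: 0.9 ÷ 0.1 = 9.
Need (1/149) × 4.5ⁿ ≥ 9, i.e. 4.5ⁿ ≥ 1341.
4.5⁴ = 410.0625 falls short of 1341 but 4.5⁵ = 1845.28125 reaches it, so n = 5.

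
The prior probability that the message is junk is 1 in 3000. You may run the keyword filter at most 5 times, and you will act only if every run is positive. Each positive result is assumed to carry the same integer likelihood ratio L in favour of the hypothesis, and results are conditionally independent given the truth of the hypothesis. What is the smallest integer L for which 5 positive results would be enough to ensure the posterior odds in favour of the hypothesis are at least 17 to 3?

8

Prior odds = (1/3000)/(2999/3000) = 1/2999.
Target odds = 17/3.
Need L⁵ ≥ 17/3 ÷ (1/2999) = 50983/3.
7⁵ = 16807 < 50983/3 ≤ 32768 = 8⁵, so L = 8.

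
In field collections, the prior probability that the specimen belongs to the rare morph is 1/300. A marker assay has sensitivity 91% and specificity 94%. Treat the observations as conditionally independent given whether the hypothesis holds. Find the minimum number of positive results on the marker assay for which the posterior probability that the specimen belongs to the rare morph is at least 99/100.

4

Prior odds: (1/300) ÷ (299/300) = 1/299.
False-positive rate = 1 − 0.94 = 0.06; likelihood ratio of a positive = 0.91/0.06 = 91/6.
Target odds: 0.99 ÷ 0.01 = 99.
Need (1/299) × (91/6)ⁿ ≥ 99, i.e. (91/6)ⁿ ≥ 29601.
(91/6)³ = 753571/216 falls short of 29601 but (91/6)⁴ = 68574961/1296 reaches it, so n = 4.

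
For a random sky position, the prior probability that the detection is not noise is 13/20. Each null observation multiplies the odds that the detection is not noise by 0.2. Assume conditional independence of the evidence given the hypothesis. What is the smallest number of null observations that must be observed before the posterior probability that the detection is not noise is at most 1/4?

2

Prior odds = 0.65/0.35 = 13/7.
Likelihood ratio per null observation = 0.2.
Target odds: 0.25 ÷ 0.75 = 1/3.
Need (13/7) × 0.2ⁿ ≤ 1/3, i.e. 0.2ⁿ ≤ 7/39.
0.2¹ = 0.2 is still above 7/39 but 0.2² = 0.04 is at or below it, so n = 2.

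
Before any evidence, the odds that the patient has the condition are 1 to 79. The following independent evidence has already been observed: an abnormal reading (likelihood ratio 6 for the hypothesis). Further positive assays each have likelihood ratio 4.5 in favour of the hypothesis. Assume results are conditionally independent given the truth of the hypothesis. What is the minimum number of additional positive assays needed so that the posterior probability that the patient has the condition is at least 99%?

Prior odds = 1/79.
Bayes factor of the evidence already in hand = 6.
Odds after that evidence = (1/79) × 6 = 6/79.
Target odds = 0.99/0.01 = 99.
Need 4.5ⁿ ≥ 99 ÷ (6/79) = 1303.5.
4.5⁴ = 410.0625 falls short of 1303.5 but 4.5⁵ = 1845.28125 reaches it, so n = 5.

5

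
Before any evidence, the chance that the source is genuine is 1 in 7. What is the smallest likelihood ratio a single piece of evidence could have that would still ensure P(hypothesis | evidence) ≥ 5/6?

Prior odds = (1/7)/(6/7) = 1/6.
Target odds = (5/6)/(1/6) = 5.
Required Bayes factor = 5 ÷ (1/6) = 30.

30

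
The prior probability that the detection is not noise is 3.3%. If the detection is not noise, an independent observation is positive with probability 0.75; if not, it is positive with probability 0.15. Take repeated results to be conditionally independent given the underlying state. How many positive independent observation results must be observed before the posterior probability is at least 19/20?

4

Prior odds: 0.033 ÷ 0.967 = 33/967.
Likelihood ratio of a positive = 0.75/0.15 = 5.
Target odds: 0.95 ÷ 0.05 = 19.
Require 5ⁿ ≥ 19 ÷ (33/967) = 18373/33.
5³ = 125 falls short of 18373/33 but 5⁴ = 625 reaches it, so n = 4.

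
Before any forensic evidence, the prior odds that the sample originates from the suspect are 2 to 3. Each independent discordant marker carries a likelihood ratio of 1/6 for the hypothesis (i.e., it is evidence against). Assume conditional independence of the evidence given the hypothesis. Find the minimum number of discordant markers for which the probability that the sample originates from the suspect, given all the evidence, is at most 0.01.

3

Prior odds = 2/3.
Likelihood ratio per discordant marker = 1/6.
Target posterior odds = 0.01/0.99 = 1/99.
Need (2/3) × (1/6)ⁿ ≤ 1/99, i.e. (1/6)ⁿ ≤ 1/66.
(1/6)² = 1/36 is still above 1/66 but (1/6)³ = 1/216 is at or below it, so n = 3.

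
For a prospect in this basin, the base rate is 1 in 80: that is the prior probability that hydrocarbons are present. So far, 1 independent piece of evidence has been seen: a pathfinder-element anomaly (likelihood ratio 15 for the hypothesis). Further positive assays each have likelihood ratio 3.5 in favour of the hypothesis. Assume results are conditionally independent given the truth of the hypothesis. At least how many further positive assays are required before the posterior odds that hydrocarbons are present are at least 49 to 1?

Prior odds = 0.0125/0.9875 = 1/79.
Bayes factor of the evidence already in hand = 15.
Odds after that evidence = (1/79) × 15 = 15/79.
Target odds = 49.
Need 3.5ⁿ ≥ 49 ÷ (15/79) = 3871/15.
3.5⁴ = 150.0625 falls short of 3871/15 but 3.5⁵ = 525.21875 reaches it, so n = 5.

5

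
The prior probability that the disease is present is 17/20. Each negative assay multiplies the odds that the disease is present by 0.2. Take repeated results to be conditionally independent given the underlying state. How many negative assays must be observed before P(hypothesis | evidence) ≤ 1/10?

3

Prior odds = 0.85/0.15 = 17/3.
Likelihood ratio per negative assay = 0.2.
Target posterior odds = 0.1/0.9 = 1/9.
Need (17/3) × 0.2ⁿ ≤ 1/9, i.e. 0.2ⁿ ≤ 1/51.
0.2² = 0.04 is still above 1/51 but 0.2³ = 0.008 is at or below it, so n = 3.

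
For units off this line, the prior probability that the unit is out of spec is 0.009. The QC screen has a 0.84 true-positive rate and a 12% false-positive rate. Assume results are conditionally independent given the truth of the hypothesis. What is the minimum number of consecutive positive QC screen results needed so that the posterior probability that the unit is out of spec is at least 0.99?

Prior odds: 0.009 ÷ 0.991 = 9/991.
Likelihood ratio of a positive result = 0.84/0.12 = 7.
Target posterior odds = 0.99/0.01 = 99.
Require 7ⁿ ≥ 99 ÷ (9/991) = 10901.
7⁴ = 2401 falls short of 10901 but 7⁵ = 16807 reaches it, so n = 5.

5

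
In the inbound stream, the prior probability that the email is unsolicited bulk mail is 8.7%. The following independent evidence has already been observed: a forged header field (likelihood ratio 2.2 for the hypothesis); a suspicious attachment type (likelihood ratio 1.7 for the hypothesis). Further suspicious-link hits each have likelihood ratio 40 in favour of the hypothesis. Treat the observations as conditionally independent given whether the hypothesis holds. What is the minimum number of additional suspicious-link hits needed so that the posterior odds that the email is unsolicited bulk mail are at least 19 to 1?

2

Prior odds = 0.087/0.913 = 87/913.
Combined Bayes factor of the evidence already in hand = 2.2 × 1.7 = 3.74.
Odds after that evidence = (87/913) × 3.74 = 1479/4150.
Target odds = 19.
Need 40ⁿ ≥ 19 ÷ (1479/4150) = 78850/1479.
40¹ = 40 falls short of 78850/1479 but 40² = 1600 reaches it, so n = 2.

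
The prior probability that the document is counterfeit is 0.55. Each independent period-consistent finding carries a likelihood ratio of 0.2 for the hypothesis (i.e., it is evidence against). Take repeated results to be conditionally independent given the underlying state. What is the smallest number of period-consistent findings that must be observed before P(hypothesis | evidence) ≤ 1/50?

Prior odds: 0.55 ÷ 0.45 = 11/9.
Likelihood ratio per period-consistent finding = 0.2.
Target posterior odds = 0.02/0.98 = 1/49.
Need (11/9) × 0.2ⁿ ≤ 1/49, i.e. 0.2ⁿ ≤ 9/539.
0.2² = 0.04 is still above 9/539 but 0.2³ = 0.008 is at or below it, so n = 3.

3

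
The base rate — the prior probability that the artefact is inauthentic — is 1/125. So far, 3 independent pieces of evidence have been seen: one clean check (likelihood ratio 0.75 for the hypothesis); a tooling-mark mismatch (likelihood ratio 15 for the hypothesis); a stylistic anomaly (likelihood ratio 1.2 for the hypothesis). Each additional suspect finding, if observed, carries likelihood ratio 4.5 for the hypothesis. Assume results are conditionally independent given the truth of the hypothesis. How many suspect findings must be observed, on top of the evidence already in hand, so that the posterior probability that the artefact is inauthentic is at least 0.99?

Prior odds = 0.008/0.992 = 1/124.
Combined Bayes factor of the evidence already in hand = 0.75 × 15 × 1.2 = 13.5.
Odds after that evidence = (1/124) × 13.5 = 27/248.
Target odds = 0.99/0.01 = 99.
Need 4.5ⁿ ≥ 99 ÷ (27/248) = 2728/3.
4.5⁴ = 410.0625 falls short of 2728/3 but 4.5⁵ = 1845.28125 reaches it, so n = 5.

5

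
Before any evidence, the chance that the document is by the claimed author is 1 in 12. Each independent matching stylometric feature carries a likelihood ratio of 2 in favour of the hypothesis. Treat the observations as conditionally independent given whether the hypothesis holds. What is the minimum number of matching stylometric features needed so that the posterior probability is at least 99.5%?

12

Prior odds: (1/12) ÷ (11/12) = 1/11.
Likelihood ratio per matching stylometric feature = 2.
Target posterior odds = 0.995/0.005 = 199.
Need (1/11) × 2ⁿ ≥ 199, i.e. 2ⁿ ≥ 2189.
2¹¹ = 2048 falls short of 2189 but 2¹² = 4096 reaches it, so n = 12.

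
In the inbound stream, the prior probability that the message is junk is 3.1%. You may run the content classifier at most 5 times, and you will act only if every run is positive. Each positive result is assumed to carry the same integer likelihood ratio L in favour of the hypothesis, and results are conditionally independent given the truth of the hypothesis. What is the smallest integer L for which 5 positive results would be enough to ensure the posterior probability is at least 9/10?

Prior odds = 0.031/0.969 = 31/969.
Target odds = 0.9/0.1 = 9.
Need L⁵ ≥ 9 ÷ (31/969) = 8721/31.
3⁵ = 243 < 8721/31 ≤ 1024 = 4⁵, so L = 4.

4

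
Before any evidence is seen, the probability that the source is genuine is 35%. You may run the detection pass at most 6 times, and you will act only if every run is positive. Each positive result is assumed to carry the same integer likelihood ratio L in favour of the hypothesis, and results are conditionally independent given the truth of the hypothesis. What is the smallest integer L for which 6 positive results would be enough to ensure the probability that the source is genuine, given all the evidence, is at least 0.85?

2

Prior odds = 0.35/0.65 = 7/13.
Target odds = 0.85/0.15 = 17/3.
Need L⁶ ≥ 17/3 ÷ (7/13) = 221/21.
1⁶ = 1 < 221/21 ≤ 64 = 2⁶, so L = 2.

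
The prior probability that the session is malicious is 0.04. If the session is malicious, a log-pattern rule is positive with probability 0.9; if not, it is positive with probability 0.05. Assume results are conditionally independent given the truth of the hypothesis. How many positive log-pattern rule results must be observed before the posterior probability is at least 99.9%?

4

Prior odds: 0.04 ÷ 0.96 = 1/24.
Likelihood ratio of a positive = 0.9/0.05 = 18.
Target odds: 0.999 ÷ 0.001 = 999.
Require 18ⁿ ≥ 999 ÷ (1/24) = 23976.
18³ = 5832 falls short of 23976 but 18⁴ = 104976 reaches it, so n = 4.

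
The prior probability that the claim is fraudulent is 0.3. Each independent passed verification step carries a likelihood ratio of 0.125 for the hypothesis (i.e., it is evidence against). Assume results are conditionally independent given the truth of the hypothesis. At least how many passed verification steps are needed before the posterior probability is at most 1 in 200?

3

Prior odds = 0.3/0.7 = 3/7.
Likelihood ratio per passed verification step = 0.125.
Target odds: 0.005 ÷ 0.995 = 1/199.
Need (3/7) × 0.125ⁿ ≤ 1/199, i.e. 0.125ⁿ ≤ 7/597.
0.125² = 0.015625 is still above 7/597 but 0.125³ = 0.001953125 is at or below it, so n = 3.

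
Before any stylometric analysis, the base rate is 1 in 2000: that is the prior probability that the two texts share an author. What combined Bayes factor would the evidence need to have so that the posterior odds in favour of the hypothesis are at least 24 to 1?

Prior odds = 0.0005/0.9995 = 1/1999.
Target odds = 24.
Required Bayes factor = 24 ÷ (1/1999) = 47976.

47976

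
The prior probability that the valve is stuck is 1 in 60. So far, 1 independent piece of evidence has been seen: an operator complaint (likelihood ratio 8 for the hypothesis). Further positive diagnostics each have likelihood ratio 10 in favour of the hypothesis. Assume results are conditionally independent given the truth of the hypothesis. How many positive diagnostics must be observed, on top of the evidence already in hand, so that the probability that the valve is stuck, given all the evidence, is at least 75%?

Prior odds = (1/60)/(59/60) = 1/59.
Bayes factor of the evidence already in hand = 8.
Odds after that evidence = (1/59) × 8 = 8/59.
Target odds = 0.75/0.25 = 3.
Need 10ⁿ ≥ 3 ÷ (8/59) = 22.125.
10¹ = 10 falls short of 22.125 but 10² = 100 reaches it, so n = 2.

2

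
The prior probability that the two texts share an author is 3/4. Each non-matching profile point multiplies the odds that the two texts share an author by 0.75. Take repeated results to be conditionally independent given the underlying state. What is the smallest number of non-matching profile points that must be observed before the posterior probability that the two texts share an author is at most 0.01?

20

Prior odds = 0.75/0.25 = 3.
Likelihood ratio per non-matching profile point = 0.75.
Target odds: 0.01 ÷ 0.99 = 1/99.
Require 0.75ⁿ ≤ 1/99 ÷ 3 = 1/297.
0.75¹⁹ ≈0.00422828 is still above 1/297 but 0.75²⁰ ≈0.00317121 is at or below it, so n = 20.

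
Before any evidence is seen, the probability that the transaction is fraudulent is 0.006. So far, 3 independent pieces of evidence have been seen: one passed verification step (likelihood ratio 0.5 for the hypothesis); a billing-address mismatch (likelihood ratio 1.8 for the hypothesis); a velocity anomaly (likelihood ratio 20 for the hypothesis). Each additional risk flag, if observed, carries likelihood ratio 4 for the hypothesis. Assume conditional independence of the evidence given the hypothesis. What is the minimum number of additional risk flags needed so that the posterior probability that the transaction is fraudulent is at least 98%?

5

Prior odds = 0.006/0.994 = 3/497.
Combined Bayes factor of the evidence already in hand = 0.5 × 1.8 × 20 = 18.
Odds after that evidence = (3/497) × 18 = 54/497.
Target odds = 0.98/0.02 = 49.
Need 4ⁿ ≥ 49 ÷ (54/497) = 24353/54.
4⁴ = 256 falls short of 24353/54 but 4⁵ = 1024 reaches it, so n = 5.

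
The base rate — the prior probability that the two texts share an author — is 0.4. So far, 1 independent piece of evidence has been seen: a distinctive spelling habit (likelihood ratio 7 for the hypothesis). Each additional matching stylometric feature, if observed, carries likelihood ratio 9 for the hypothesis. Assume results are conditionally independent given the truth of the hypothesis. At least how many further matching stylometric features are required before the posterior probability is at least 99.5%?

2

Prior odds = 0.4/0.6 = 2/3.
Bayes factor of the evidence already in hand = 7.
Odds after that evidence = (2/3) × 7 = 14/3.
Target odds = 0.995/0.005 = 199.
Need 9ⁿ ≥ 199 ÷ (14/3) = 597/14.
9¹ = 9 falls short of 597/14 but 9² = 81 reaches it, so n = 2.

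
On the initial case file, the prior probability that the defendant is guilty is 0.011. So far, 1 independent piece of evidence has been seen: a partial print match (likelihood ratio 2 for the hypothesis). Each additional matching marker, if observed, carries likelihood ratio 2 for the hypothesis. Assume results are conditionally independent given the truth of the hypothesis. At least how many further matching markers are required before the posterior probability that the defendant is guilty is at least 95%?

10

Prior odds = 0.011/0.989 = 11/989.
Bayes factor of the evidence already in hand = 2.
Odds after that evidence = (11/989) × 2 = 22/989.
Target odds = 0.95/0.05 = 19.
Need 2ⁿ ≥ 19 ÷ (22/989) = 18791/22.
2⁹ = 512 falls short of 18791/22 but 2¹⁰ = 1024 reaches it, so n = 10.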